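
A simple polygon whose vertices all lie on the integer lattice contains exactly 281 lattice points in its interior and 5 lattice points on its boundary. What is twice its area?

565

Pick's theorem states A = I + B/2 − 1, so A = 281 + 5/2 − 1 = 565/2.
Hence 2A = 565.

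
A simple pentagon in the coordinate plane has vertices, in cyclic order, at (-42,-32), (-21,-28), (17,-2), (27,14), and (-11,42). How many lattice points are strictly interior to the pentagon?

2356

Using the shoelace formula, 2A = |[(-42)·(-28) − (-21)·(-32)] + [(-21)·(-2) − 17·(-28)] + [17·14 − 27·(-2)] + [27·42 − (-11)·14] + [(-11)·(-32) − (-42)·42]| = 4718, so the area is 2359.
Along each edge there are gcd(|Δx|,|Δy|)+1 lattice points, so counting each shared vertex once the boundary has gcd(21,4) + gcd(38,26) + gcd(10,16) + gcd(38,28) + gcd(31,74) = 1+2+2+2+1 = 8.
Pick's theorem gives I = A − B/2 + 1 = 2359 − 8/2 + 1 = 2356.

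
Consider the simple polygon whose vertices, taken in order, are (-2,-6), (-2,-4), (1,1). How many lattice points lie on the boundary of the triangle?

Along each edge there are gcd(|Δx|,|Δy|)+1 lattice points, so counting each shared vertex once the boundary has gcd(0,2) + gcd(3,5) + gcd(3,7) = 2+1+1 = 4.

4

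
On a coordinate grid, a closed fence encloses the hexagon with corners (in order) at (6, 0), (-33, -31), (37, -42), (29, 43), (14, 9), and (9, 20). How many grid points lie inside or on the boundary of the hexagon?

Using the shoelace formula, 2A = |(6·(-31) − (-33)·0) + ((-33)·(-42) − 37·(-31)) + (37·43 − 29·(-42)) + (29·9 − 14·43) + (14·20 − 9·9) + (9·0 − 6·20)| = 4894, so the area is 2447.
Summing gcd(|Δx|,|Δy|) over the edges gives the boundary count: gcd(39,31) + gcd(70,11) + gcd(8,85) + gcd(15,34) + gcd(5,11) + gcd(3,20) = 1+1+1+1+1+1 = 6.
Pick's theorem gives I = A − B/2 + 1 = 2447 − 6/2 + 1 = 2445, so the closed region contains I + B = 2445 + 6 = 2451 lattice points.

2451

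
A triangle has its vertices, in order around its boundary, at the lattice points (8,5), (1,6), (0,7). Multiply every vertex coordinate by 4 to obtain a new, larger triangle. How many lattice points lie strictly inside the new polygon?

41

Using the shoelace formula, 2A = |(8·6 − 1·5) + (1·7 − 0·6) + (0·5 − 8·7)| = 6, so the area is 3.
Summing gcd(|Δx|,|Δy|) over the edges gives the boundary count: gcd(7,1) + gcd(1,1) + gcd(8,2) = 1+1+2 = 4.
Scaling by 4 multiplies the area by 4² = 16 (so the new area is 48) and multiplies the boundary lattice-point count by 4, giving 16.
By Pick's theorem, the interior count of the dilated polygon is 48 − 16/2 + 1 = 41.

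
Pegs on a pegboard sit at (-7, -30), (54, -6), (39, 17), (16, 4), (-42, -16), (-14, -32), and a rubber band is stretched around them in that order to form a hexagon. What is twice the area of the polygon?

Using the shoelace formula, 2A = |((-7)·(-6) − 54·(-30)) + (54·17 − 39·(-6)) + (39·4 − 16·17) + (16·(-16) − (-42)·4) + ((-42)·(-32) − (-14)·(-16)) + ((-14)·(-30) − (-7)·(-32))| = 3926, so the area is 1963.

3926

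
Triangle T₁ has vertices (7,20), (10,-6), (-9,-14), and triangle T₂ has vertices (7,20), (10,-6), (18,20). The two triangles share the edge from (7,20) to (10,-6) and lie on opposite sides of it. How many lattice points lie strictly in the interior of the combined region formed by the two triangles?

The union is the simple quadrilateral with vertices (7,20), (-9,-14), (10,-6), (18,20) in order.
The shoelace formula gives twice the area as |(7·(-14) − (-9)·20) + ((-9)·(-6) − 10·(-14)) + (10·20 − 18·(-6)) + (18·20 − 7·20)| = 804, so the area is 402.
Along each edge there are gcd(|Δx|,|Δy|)+1 lattice points, so counting each shared vertex once the boundary has gcd(16,34) + gcd(19,8) + gcd(8,26) + gcd(11,0) = 2+1+2+11 = 16.
By Pick's theorem I = A − B/2 + 1 = 402 − 16/2 + 1 = 395.

395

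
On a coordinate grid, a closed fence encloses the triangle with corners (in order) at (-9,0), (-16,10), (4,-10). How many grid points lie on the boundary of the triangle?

Along each edge there are gcd(|Δx|,|Δy|)+1 lattice points, so counting each shared vertex once the boundary has gcd(7,10) + gcd(20,20) + gcd(13,10) = 1+20+1 = 22.

22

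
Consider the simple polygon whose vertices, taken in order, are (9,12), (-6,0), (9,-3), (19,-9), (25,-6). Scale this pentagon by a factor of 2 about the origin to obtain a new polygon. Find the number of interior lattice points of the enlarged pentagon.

By the shoelace formula, twice the signed area is |(9·0 − (-6)·12) + ((-6)·(-3) − 9·0) + (9·(-9) − 19·(-3)) + (19·(-6) − 25·(-9)) + (25·12 − 9·(-6))| = 531, so the area is 265.5.
The number of boundary lattice points is Σ gcd(|Δx|,|Δy|) = gcd(15,12) + gcd(15,3) + gcd(10,6) + gcd(6,3) + gcd(16,18) = 3+3+2+3+2 = 13.
Scaling by 2 multiplies the area by 2² = 4 (so the new area is 1062) and multiplies the boundary lattice-point count by 2, giving 26.
By Pick's theorem, the interior count of the dilated polygon is 1062 − 26/2 + 1 = 1050.

1050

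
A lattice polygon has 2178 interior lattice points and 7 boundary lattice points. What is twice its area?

By Pick's theorem, A = I + B/2 − 1 = 2178 + 7/2 − 1 = 4361/2.
Hence 2A = 4361.

4361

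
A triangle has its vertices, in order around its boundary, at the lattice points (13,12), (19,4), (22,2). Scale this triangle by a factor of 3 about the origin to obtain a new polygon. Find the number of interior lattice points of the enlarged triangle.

49

Using the shoelace formula, 2A = |[13·4 − 19·12] + [19·2 − 22·4] + [22·12 − 13·2]| = 12, so the area is 6.
The number of boundary lattice points is Σ gcd(|Δx|,|Δy|) = gcd(6,8) + gcd(3,2) + gcd(9,10) = 2+1+1 = 4.
Scaling by 3 multiplies the area by 3² = 9 (so the new area is 54) and multiplies the boundary lattice-point count by 3, giving 12.
By Pick's theorem, the interior count of the dilated polygon is 54 − 12/2 + 1 = 49.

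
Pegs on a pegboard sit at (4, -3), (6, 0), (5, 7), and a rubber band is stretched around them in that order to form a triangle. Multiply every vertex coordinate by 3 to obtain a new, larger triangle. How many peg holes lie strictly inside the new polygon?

Using the shoelace formula, 2A = |[4·0 − 6·(-3)] + [6·7 − 5·0] + [5·(-3) − 4·7]| = 17, so the area is 17/2.
The number of boundary lattice points is Σ gcd(|Δx|,|Δy|) = gcd(2,3) + gcd(1,7) + gcd(1,10) = 1+1+1 = 3.
Scaling by 3 multiplies the area by 3² = 9 (so the new area is 153/2) and multiplies the boundary lattice-point count by 3, giving 9.
By Pick's theorem, the interior count of the dilated polygon is 153/2 − 9/2 + 1 = 73.

73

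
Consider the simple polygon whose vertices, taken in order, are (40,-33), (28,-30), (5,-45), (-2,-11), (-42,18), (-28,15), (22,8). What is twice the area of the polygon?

The shoelace formula gives twice the area as |[40·(-30) − 28·(-33)] + [28·(-45) − 5·(-30)] + [5·(-11) − (-2)·(-45)] + [(-2)·18 − (-42)·(-11)] + [(-42)·15 − (-28)·18] + [(-28)·8 − 22·15] + [22·(-33) − 40·8]| = 3755, so the area is 3755/2.

3755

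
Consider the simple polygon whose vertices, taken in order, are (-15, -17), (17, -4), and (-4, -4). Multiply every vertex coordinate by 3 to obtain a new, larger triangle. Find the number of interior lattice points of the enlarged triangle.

1195

Using the shoelace formula, 2A = |((-15)·(-4) − 17·(-17)) + (17·(-4) − (-4)·(-4)) + ((-4)·(-17) − (-15)·(-4))| = 273, so the area is 136.5.
Along each edge there are gcd(|Δx|,|Δy|)+1 lattice points, so counting each shared vertex once the boundary has gcd(32,13) + gcd(21,0) + gcd(11,13) = 1+21+1 = 23.
Scaling by 3 multiplies the area by 3² = 9 (so the new area is 1228.5) and multiplies the boundary lattice-point count by 3, giving 69.
By Pick's theorem, the interior count of the dilated polygon is 1228.5 − 69/2 + 1 = 1195.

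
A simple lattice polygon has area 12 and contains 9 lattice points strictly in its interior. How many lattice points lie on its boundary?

8

Pick's theorem gives A = I + B/2 − 1, so B = 2(A − I + 1) = 2(12 − 9 + 1) = 8.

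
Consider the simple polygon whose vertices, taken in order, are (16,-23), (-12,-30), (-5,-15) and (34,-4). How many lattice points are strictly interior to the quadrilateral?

453

By the shoelace formula, twice the signed area is |(16·(-30) − (-12)·(-23)) + ((-12)·(-15) − (-5)·(-30)) + ((-5)·(-4) − 34·(-15)) + (34·(-23) − 16·(-4))| = 914, so the area is 457.
Summing gcd(|Δx|,|Δy|) over the edges gives the boundary count: gcd(28,7) + gcd(7,15) + gcd(39,11) + gcd(18,19) = 7+1+1+1 = 10.
Pick's theorem gives I = A − B/2 + 1 = 457 − 10/2 + 1 = 453.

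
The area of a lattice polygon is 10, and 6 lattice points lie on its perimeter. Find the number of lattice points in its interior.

From Pick's theorem, I = A − B/2 + 1 = 10 − 6/2 + 1 = 8.

8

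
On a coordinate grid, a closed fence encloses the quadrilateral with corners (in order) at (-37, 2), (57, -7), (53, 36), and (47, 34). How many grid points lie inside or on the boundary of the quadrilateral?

The shoelace formula gives twice the area as |[(-37)·(-7) − 57·2] + [57·36 − 53·(-7)] + [53·34 − 47·36] + [47·2 − (-37)·34]| = 4030, so the area is 2015.
Along each edge there are gcd(|Δx|,|Δy|)+1 lattice points, so counting each shared vertex once the boundary has gcd(94,9) + gcd(4,43) + gcd(6,2) + gcd(84,32) = 1+1+2+4 = 8.
Pick's theorem gives I = A − B/2 + 1 = 2015 − 8/2 + 1 = 2012, so the closed region contains I + B = 2012 + 8 = 2020 lattice points.

2020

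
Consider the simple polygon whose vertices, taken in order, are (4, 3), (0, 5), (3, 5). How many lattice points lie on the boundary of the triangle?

Summing gcd(|Δx|,|Δy|) over the edges gives the boundary count: gcd(4,2) + gcd(3,0) + gcd(1,2) = 2+3+1 = 6.

6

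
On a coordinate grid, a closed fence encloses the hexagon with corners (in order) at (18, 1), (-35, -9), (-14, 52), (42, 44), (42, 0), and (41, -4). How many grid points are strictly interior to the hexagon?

Using the shoelace formula, 2A = |(18·(-9) − (-35)·1) + ((-35)·52 − (-14)·(-9)) + ((-14)·44 − 42·52) + (42·0 − 42·44) + (42·(-4) − 41·0) + (41·1 − 18·(-4))| = 6776, so the area is 3388.
The number of boundary lattice points is Σ gcd(|Δx|,|Δy|) = gcd(53,10) + gcd(21,61) + gcd(56,8) + gcd(0,44) + gcd(1,4) + gcd(23,5) = 1+1+8+44+1+1 = 56.
Pick's theorem gives I = A − B/2 + 1 = 3388 − 56/2 + 1 = 3361.

3361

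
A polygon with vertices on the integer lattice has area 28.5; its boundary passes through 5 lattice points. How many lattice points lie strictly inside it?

27

Pick's theorem A = I + B/2 − 1 rearranges to I = A − B/2 + 1 = 28.5 − 5/2 + 1 = 27.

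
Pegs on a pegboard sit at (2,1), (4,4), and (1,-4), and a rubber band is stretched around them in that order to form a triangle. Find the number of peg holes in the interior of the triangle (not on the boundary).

3

By the shoelace formula, twice the signed area is |[2·4 − 4·1] + [4·(-4) − 1·4] + [1·1 − 2·(-4)]| = 7, so the area is 7/2.
Summing gcd(|Δx|,|Δy|) over the edges gives the boundary count: gcd(2,3) + gcd(3,8) + gcd(1,5) = 1+1+1 = 3.
By Pick's theorem A = I + B/2 − 1, so I = 7/2 − 3/2 + 1 = 3.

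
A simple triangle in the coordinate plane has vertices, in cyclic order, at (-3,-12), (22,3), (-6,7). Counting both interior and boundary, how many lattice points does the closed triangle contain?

266

By the shoelace formula, twice the signed area is |[(-3)·3 − 22·(-12)] + [22·7 − (-6)·3] + [(-6)·(-12) − (-3)·7]| = 520, so the area is 260.
Summing gcd(|Δx|,|Δy|) over the edges gives the boundary count: gcd(25,15) + gcd(28,4) + gcd(3,19) = 5+4+1 = 10.
Pick's theorem gives I = A − B/2 + 1 = 260 − 10/2 + 1 = 256, so the closed region contains I + B = 256 + 10 = 266 lattice points.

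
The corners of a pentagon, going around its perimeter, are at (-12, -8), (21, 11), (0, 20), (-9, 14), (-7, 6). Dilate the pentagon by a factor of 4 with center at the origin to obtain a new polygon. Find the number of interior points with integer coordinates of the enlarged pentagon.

The shoelace formula gives twice the area as |[(-12)·11 − 21·(-8)] + [21·20 − 0·11] + [0·14 − (-9)·20] + [(-9)·6 − (-7)·14] + [(-7)·(-8) − (-12)·6]| = 808, so the area is 404.
Along each edge there are gcd(|Δx|,|Δy|)+1 lattice points, so counting each shared vertex once the boundary has gcd(33,19) + gcd(21,9) + gcd(9,6) + gcd(2,8) + gcd(5,14) = 1+3+3+2+1 = 10.
Scaling by 4 multiplies the area by 4² = 16 (so the new area is 6464) and multiplies the boundary lattice-point count by 4, giving 40.
By Pick's theorem, the interior count of the dilated polygon is 6464 − 40/2 + 1 = 6445.

6445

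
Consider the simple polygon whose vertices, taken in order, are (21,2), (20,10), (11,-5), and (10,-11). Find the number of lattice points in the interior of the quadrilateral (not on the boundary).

68

By the shoelace formula, twice the signed area is |(21·10 − 20·2) + (20·(-5) − 11·10) + (11·(-11) − 10·(-5)) + (10·2 − 21·(-11))| = 140, so the area is 70.
Along each edge there are gcd(|Δx|,|Δy|)+1 lattice points, so counting each shared vertex once the boundary has gcd(1,8) + gcd(9,15) + gcd(1,6) + gcd(11,13) = 1+3+1+1 = 6.
Pick's theorem gives I = A − B/2 + 1 = 70 − 6/2 + 1 = 68.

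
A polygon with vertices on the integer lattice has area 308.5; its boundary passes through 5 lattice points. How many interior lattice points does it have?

From Pick's theorem, I = A − B/2 + 1 = 308.5 − 5/2 + 1 = 307.

307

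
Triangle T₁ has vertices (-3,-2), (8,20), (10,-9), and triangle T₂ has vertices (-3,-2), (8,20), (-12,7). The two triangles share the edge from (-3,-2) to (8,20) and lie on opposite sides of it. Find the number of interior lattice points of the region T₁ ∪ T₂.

325

The union is the simple quadrilateral with vertices (-3,-2), (10,-9), (8,20), (-12,7) in order.
The shoelace formula gives twice the area as |((-3)·(-9) − 10·(-2)) + (10·20 − 8·(-9)) + (8·7 − (-12)·20) + ((-12)·(-2) − (-3)·7)| = 660, so the area is 330.
The number of boundary lattice points is Σ gcd(|Δx|,|Δy|) = gcd(13,7) + gcd(2,29) + gcd(20,13) + gcd(9,9) = 1+1+1+9 = 12.
By Pick's theorem I = A − B/2 + 1 = 330 − 12/2 + 1 = 325.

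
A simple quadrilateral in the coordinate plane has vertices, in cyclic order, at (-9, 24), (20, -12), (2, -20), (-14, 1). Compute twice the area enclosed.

By the shoelace formula, twice the signed area is |((-9)·(-12) − 20·24) + (20·(-20) − 2·(-12)) + (2·1 − (-14)·(-20)) + ((-14)·24 − (-9)·1)| = 1353, so the area is 1353/2.

1353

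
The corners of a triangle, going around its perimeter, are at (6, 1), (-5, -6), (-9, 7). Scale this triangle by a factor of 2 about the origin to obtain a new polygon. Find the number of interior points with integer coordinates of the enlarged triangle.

The shoelace formula gives twice the area as |(6·(-6) − (-5)·1) + ((-5)·7 − (-9)·(-6)) + ((-9)·1 − 6·7)| = 171, so the area is 171/2.
Summing gcd(|Δx|,|Δy|) over the edges gives the boundary count: gcd(11,7) + gcd(4,13) + gcd(15,6) = 1+1+3 = 5.
Scaling by 2 multiplies the area by 2² = 4 (so the new area is 342) and multiplies the boundary lattice-point count by 2, giving 10.
By Pick's theorem, the interior count of the dilated polygon is 342 − 10/2 + 1 = 338.

338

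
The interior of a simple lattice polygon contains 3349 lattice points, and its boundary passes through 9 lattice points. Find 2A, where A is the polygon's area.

6705

Pick's theorem states A = I + B/2 − 1, so A = 3349 + 9/2 − 1 = 6705/2.
Hence 2A = 6705.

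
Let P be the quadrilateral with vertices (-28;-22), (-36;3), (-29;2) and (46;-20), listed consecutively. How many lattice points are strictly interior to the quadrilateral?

By the shoelace formula, twice the signed area is |((-28)·3 − (-36)·(-22)) + ((-36)·2 − (-29)·3) + ((-29)·(-20) − 46·2) + (46·(-22) − (-28)·(-20))| = 1945, so the area is 972.5.
Summing gcd(|Δx|,|Δy|) over the edges gives the boundary count: gcd(8,25) + gcd(7,1) + gcd(75,22) + gcd(74,2) = 1+1+1+2 = 5.
By Pick's theorem A = I + B/2 − 1, so I = 972.5 − 5/2 + 1 = 971.

971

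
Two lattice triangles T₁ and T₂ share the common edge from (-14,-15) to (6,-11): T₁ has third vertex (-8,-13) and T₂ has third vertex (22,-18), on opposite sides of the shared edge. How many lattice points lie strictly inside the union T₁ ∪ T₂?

The union is the simple quadrilateral with vertices (-14,-15), (-8,-13), (6,-11), (22,-18) in order.
By the shoelace formula, twice the signed area is |[(-14)·(-13) − (-8)·(-15)] + [(-8)·(-11) − 6·(-13)] + [6·(-18) − 22·(-11)] + [22·(-15) − (-14)·(-18)]| = 220, so the area is 110.
Summing gcd(|Δx|,|Δy|) over the edges gives the boundary count: gcd(6,2) + gcd(14,2) + gcd(16,7) + gcd(36,3) = 2+2+1+3 = 8.
By Pick's theorem I = A − B/2 + 1 = 110 − 8/2 + 1 = 107.

107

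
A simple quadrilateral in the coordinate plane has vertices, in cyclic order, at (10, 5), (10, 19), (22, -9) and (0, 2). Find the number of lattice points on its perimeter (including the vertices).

30

The number of boundary lattice points is Σ gcd(|Δx|,|Δy|) = gcd(0,14) + gcd(12,28) + gcd(22,11) + gcd(10,3) = 14+4+11+1 = 30.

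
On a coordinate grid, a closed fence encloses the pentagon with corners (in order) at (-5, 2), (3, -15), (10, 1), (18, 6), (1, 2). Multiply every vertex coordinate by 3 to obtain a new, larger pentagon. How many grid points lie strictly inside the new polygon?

Using the shoelace formula, 2A = |[(-5)·(-15) − 3·2] + [3·1 − 10·(-15)] + [10·6 − 18·1] + [18·2 − 1·6] + [1·2 − (-5)·2]| = 306, so the area is 153.
The number of boundary lattice points is Σ gcd(|Δx|,|Δy|) = gcd(8,17) + gcd(7,16) + gcd(8,5) + gcd(17,4) + gcd(6,0) = 1+1+1+1+6 = 10.
Scaling by 3 multiplies the area by 3² = 9 (so the new area is 1377) and multiplies the boundary lattice-point count by 3, giving 30.
By Pick's theorem, the interior count of the dilated polygon is 1377 − 30/2 + 1 = 1363.

1363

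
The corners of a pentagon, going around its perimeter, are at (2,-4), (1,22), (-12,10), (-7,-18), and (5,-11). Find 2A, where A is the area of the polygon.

777

The shoelace formula gives twice the area as |(2·22 − 1·(-4)) + (1·10 − (-12)·22) + ((-12)·(-18) − (-7)·10) + ((-7)·(-11) − 5·(-18)) + (5·(-4) − 2·(-11))| = 777, so the area is 777/2.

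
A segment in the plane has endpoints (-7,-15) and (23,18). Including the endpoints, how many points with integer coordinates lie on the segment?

The number of lattice points on a segment between lattice points is gcd(|Δx|,|Δy|) + 1 = gcd(30,33) + 1 = 3 + 1 = 4.

4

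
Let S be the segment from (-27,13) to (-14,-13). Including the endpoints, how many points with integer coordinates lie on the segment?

The number of lattice points on a segment between lattice points is gcd(|Δx|,|Δy|) + 1 = gcd(13,26) + 1 = 13 + 1 = 14.

14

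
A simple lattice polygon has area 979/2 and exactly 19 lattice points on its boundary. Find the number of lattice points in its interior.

481

From Pick's theorem, I = A − B/2 + 1 = 979/2 − 19/2 + 1 = 481.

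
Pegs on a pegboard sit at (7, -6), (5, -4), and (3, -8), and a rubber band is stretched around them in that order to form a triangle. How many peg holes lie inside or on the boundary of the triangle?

10

Using the shoelace formula, 2A = |(7·(-4) − 5·(-6)) + (5·(-8) − 3·(-4)) + (3·(-6) − 7·(-8))| = 12, so the area is 6.
The number of boundary lattice points is Σ gcd(|Δx|,|Δy|) = gcd(2,2) + gcd(2,4) + gcd(4,2) = 2+2+2 = 6.
Pick's theorem gives I = A − B/2 + 1 = 6 − 6/2 + 1 = 4, so the closed region contains I + B = 4 + 6 = 10 lattice points.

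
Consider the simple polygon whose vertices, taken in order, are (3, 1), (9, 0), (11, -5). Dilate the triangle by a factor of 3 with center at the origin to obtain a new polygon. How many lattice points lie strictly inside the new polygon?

The shoelace formula gives twice the area as |(3·0 − 9·1) + (9·(-5) − 11·0) + (11·1 − 3·(-5))| = 28, so the area is 14.
The number of boundary lattice points is Σ gcd(|Δx|,|Δy|) = gcd(6,1) + gcd(2,5) + gcd(8,6) = 1+1+2 = 4.
Scaling by 3 multiplies the area by 3² = 9 (so the new area is 126) and multiplies the boundary lattice-point count by 3, giving 12.
By Pick's theorem, the interior count of the dilated polygon is 126 − 12/2 + 1 = 121.

121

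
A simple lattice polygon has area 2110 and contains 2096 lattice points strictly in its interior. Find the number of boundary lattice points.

Pick's theorem gives A = I + B/2 − 1, so B = 2(A − I + 1) = 2(2110 − 2096 + 1) = 30.

30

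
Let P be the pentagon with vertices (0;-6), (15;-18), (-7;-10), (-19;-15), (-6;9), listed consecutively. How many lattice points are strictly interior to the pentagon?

244

Using the shoelace formula, 2A = |(0·(-18) − 15·(-6)) + (15·(-10) − (-7)·(-18)) + ((-7)·(-15) − (-19)·(-10)) + ((-19)·9 − (-6)·(-15)) + ((-6)·(-6) − 0·9)| = 496, so the area is 248.
The number of boundary lattice points is Σ gcd(|Δx|,|Δy|) = gcd(15,12) + gcd(22,8) + gcd(12,5) + gcd(13,24) + gcd(6,15) = 3+2+1+1+3 = 10.
By Pick's theorem A = I + B/2 − 1, so I = 248 − 10/2 + 1 = 244.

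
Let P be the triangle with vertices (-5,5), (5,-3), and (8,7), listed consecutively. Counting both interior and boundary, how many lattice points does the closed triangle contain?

65

Using the shoelace formula, 2A = |[(-5)·(-3) − 5·5] + [5·7 − 8·(-3)] + [8·5 − (-5)·7]| = 124, so the area is 62.
Summing gcd(|Δx|,|Δy|) over the edges gives the boundary count: gcd(10,8) + gcd(3,10) + gcd(13,2) = 2+1+1 = 4.
Pick's theorem gives I = A − B/2 + 1 = 62 − 4/2 + 1 = 61, so the closed region contains I + B = 61 + 4 = 65 lattice points.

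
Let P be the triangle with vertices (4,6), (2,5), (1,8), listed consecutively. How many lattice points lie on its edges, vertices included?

3

Summing gcd(|Δx|,|Δy|) over the edges gives the boundary count: gcd(2,1) + gcd(1,3) + gcd(3,2) = 1+1+1 = 3.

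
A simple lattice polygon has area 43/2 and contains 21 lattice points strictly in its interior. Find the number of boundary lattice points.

3

Pick's theorem gives A = I + B/2 − 1, so B = 2(A − I + 1) = 2(43/2 − 21 + 1) = 3.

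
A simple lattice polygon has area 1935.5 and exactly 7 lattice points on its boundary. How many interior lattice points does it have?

1933

Pick's theorem A = I + B/2 − 1 rearranges to I = A − B/2 + 1 = 1935.5 − 7/2 + 1 = 1933.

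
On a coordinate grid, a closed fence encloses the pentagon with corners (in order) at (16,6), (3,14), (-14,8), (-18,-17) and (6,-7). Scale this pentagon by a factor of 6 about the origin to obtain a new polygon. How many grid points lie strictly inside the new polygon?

Using the shoelace formula, 2A = |[16·14 − 3·6] + [3·8 − (-14)·14] + [(-14)·(-17) − (-18)·8] + [(-18)·(-7) − 6·(-17)] + [6·6 − 16·(-7)]| = 1184, so the area is 592.
The number of boundary lattice points is Σ gcd(|Δx|,|Δy|) = gcd(13,8) + gcd(17,6) + gcd(4,25) + gcd(24,10) + gcd(10,13) = 1+1+1+2+1 = 6.
Scaling by 6 multiplies the area by 6² = 36 (so the new area is 21312) and multiplies the boundary lattice-point count by 6, giving 36.
By Pick's theorem, the interior count of the dilated polygon is 21312 − 36/2 + 1 = 21295.

21295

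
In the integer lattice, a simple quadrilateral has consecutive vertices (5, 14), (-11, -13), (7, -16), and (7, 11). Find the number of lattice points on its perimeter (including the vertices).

Summing gcd(|Δx|,|Δy|) over the edges gives the boundary count: gcd(16,27) + gcd(18,3) + gcd(0,27) + gcd(2,3) = 1+3+27+1 = 32.

32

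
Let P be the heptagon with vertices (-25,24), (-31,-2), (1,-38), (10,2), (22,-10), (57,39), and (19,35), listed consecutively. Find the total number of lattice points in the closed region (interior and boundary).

3133

Using the shoelace formula, 2A = |[(-25)·(-2) − (-31)·24] + [(-31)·(-38) − 1·(-2)] + [1·2 − 10·(-38)] + [10·(-10) − 22·2] + [22·39 − 57·(-10)] + [57·35 − 19·39] + [19·24 − (-25)·35]| = 6225, so the area is 3112.5.
Along each edge there are gcd(|Δx|,|Δy|)+1 lattice points, so counting each shared vertex once the boundary has gcd(6,26) + gcd(32,36) + gcd(9,40) + gcd(12,12) + gcd(35,49) + gcd(38,4) + gcd(44,11) = 2+4+1+12+7+2+11 = 39.
Pick's theorem gives I = A − B/2 + 1 = 3112.5 − 39/2 + 1 = 3094, so the closed region contains I + B = 3094 + 39 = 3133 lattice points.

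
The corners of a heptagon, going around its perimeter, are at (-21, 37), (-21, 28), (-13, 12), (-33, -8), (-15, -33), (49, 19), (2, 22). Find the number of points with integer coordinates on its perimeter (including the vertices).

44

The number of boundary lattice points is Σ gcd(|Δx|,|Δy|) = gcd(0,9) + gcd(8,16) + gcd(20,20) + gcd(18,25) + gcd(64,52) + gcd(47,3) + gcd(23,15) = 9+8+20+1+4+1+1 = 44.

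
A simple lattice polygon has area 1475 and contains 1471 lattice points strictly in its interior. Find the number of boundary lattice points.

10

Pick's theorem gives A = I + B/2 − 1, so B = 2(A − I + 1) = 2(1475 − 1471 + 1) = 10.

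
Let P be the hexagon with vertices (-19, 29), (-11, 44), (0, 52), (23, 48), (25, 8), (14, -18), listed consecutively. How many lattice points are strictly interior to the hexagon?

1897

Using the shoelace formula, 2A = |[(-19)·44 − (-11)·29] + [(-11)·52 − 0·44] + [0·48 − 23·52] + [23·8 − 25·48] + [25·(-18) − 14·8] + [14·29 − (-19)·(-18)]| = 3799, so the area is 3799/2.
Summing gcd(|Δx|,|Δy|) over the edges gives the boundary count: gcd(8,15) + gcd(11,8) + gcd(23,4) + gcd(2,40) + gcd(11,26) + gcd(33,47) = 1+1+1+2+1+1 = 7.
By Pick's theorem A = I + B/2 − 1, so I = 3799/2 − 7/2 + 1 = 1897.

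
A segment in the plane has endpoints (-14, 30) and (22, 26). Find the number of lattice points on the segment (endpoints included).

5

The number of lattice points on a segment between lattice points is gcd(|Δx|,|Δy|) + 1 = gcd(36,4) + 1 = 4 + 1 = 5.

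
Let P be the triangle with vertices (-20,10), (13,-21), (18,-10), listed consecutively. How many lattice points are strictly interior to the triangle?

Using the shoelace formula, 2A = |((-20)·(-21) − 13·10) + (13·(-10) − 18·(-21)) + (18·10 − (-20)·(-10))| = 518, so the area is 259.
Summing gcd(|Δx|,|Δy|) over the edges gives the boundary count: gcd(33,31) + gcd(5,11) + gcd(38,20) = 1+1+2 = 4.
Pick's theorem gives I = A − B/2 + 1 = 259 − 4/2 + 1 = 258.

258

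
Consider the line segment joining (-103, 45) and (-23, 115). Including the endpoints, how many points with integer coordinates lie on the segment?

11

The number of lattice points on a segment between lattice points is gcd(|Δx|,|Δy|) + 1 = gcd(80,70) + 1 = 10 + 1 = 11.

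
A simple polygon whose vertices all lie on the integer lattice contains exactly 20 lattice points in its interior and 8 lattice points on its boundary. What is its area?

By Pick's theorem, A = I + B/2 − 1 = 20 + 8/2 − 1 = 23.

23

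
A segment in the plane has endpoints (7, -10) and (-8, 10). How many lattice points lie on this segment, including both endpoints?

6

The number of lattice points on a segment between lattice points is gcd(|Δx|,|Δy|) + 1 = gcd(15,20) + 1 = 5 + 1 = 6.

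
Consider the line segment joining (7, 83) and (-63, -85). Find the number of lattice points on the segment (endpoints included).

The number of lattice points on a segment between lattice points is gcd(|Δx|,|Δy|) + 1 = gcd(70,168) + 1 = 14 + 1 = 15.

15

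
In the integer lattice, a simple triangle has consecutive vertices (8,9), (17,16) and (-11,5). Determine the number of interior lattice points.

By the shoelace formula, twice the signed area is |(8·16 − 17·9) + (17·5 − (-11)·16) + ((-11)·9 − 8·5)| = 97, so the area is 48.5.
The number of boundary lattice points is Σ gcd(|Δx|,|Δy|) = gcd(9,7) + gcd(28,11) + gcd(19,4) = 1+1+1 = 3.
By Pick's theorem A = I + B/2 − 1, so I = 48.5 − 3/2 + 1 = 48.

48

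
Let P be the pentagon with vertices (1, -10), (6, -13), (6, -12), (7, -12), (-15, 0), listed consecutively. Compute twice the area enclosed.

35

The shoelace formula gives twice the area as |[1·(-13) − 6·(-10)] + [6·(-12) − 6·(-13)] + [6·(-12) − 7·(-12)] + [7·0 − (-15)·(-12)] + [(-15)·(-10) − 1·0]| = 35, so the area is 35/2.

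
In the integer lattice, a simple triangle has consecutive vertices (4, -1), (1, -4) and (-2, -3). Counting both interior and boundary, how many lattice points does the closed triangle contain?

The shoelace formula gives twice the area as |[4·(-4) − 1·(-1)] + [1·(-3) − (-2)·(-4)] + [(-2)·(-1) − 4·(-3)]| = 12, so the area is 6.
The number of boundary lattice points is Σ gcd(|Δx|,|Δy|) = gcd(3,3) + gcd(3,1) + gcd(6,2) = 3+1+2 = 6.
Pick's theorem gives I = A − B/2 + 1 = 6 − 6/2 + 1 = 4, so the closed region contains I + B = 4 + 6 = 10 lattice points.

10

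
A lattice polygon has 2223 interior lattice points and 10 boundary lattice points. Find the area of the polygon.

Pick's theorem states A = I + B/2 − 1, so A = 2223 + 10/2 − 1 = 2227.

2227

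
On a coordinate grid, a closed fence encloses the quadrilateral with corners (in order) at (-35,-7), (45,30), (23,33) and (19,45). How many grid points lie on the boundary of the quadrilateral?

8

The number of boundary lattice points is Σ gcd(|Δx|,|Δy|) = gcd(80,37) + gcd(22,3) + gcd(4,12) + gcd(54,52) = 1+1+4+2 = 8.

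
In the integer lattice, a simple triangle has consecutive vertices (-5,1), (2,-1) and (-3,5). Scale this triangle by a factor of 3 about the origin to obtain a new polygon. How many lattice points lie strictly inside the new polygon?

The shoelace formula gives twice the area as |((-5)·(-1) − 2·1) + (2·5 − (-3)·(-1)) + ((-3)·1 − (-5)·5)| = 32, so the area is 16.
Summing gcd(|Δx|,|Δy|) over the edges gives the boundary count: gcd(7,2) + gcd(5,6) + gcd(2,4) = 1+1+2 = 4.
Scaling by 3 multiplies the area by 3² = 9 (so the new area is 144) and multiplies the boundary lattice-point count by 3, giving 12.
By Pick's theorem, the interior count of the dilated polygon is 144 − 12/2 + 1 = 139.

139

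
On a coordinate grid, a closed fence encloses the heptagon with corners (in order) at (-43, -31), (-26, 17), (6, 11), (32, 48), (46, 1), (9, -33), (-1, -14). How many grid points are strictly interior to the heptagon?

3208

Using the shoelace formula, 2A = |((-43)·17 − (-26)·(-31)) + ((-26)·11 − 6·17) + (6·48 − 32·11) + (32·1 − 46·48) + (46·(-33) − 9·1) + (9·(-14) − (-1)·(-33)) + ((-1)·(-31) − (-43)·(-14))| = 6422, so the area is 3211.
Summing gcd(|Δx|,|Δy|) over the edges gives the boundary count: gcd(17,48) + gcd(32,6) + gcd(26,37) + gcd(14,47) + gcd(37,34) + gcd(10,19) + gcd(42,17) = 1+2+1+1+1+1+1 = 8.
By Pick's theorem A = I + B/2 − 1, so I = 3211 − 8/2 + 1 = 3208.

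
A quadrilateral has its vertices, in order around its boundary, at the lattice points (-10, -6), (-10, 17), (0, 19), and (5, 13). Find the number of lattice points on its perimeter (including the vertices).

The number of boundary lattice points is Σ gcd(|Δx|,|Δy|) = gcd(0,23) + gcd(10,2) + gcd(5,6) + gcd(15,19) = 23+2+1+1 = 27.

27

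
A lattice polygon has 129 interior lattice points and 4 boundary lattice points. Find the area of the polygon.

By Pick's theorem, A = I + B/2 − 1 = 129 + 4/2 − 1 = 130.

130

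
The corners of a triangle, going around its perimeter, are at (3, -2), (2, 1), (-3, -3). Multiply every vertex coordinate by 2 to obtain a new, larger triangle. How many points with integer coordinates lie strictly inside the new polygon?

Using the shoelace formula, 2A = |(3·1 − 2·(-2)) + (2·(-3) − (-3)·1) + ((-3)·(-2) − 3·(-3))| = 19, so the area is 19/2.
Summing gcd(|Δx|,|Δy|) over the edges gives the boundary count: gcd(1,3) + gcd(5,4) + gcd(6,1) = 1+1+1 = 3.
Scaling by 2 multiplies the area by 2² = 4 (so the new area is 38) and multiplies the boundary lattice-point count by 2, giving 6.
By Pick's theorem, the interior count of the dilated polygon is 38 − 6/2 + 1 = 36.

36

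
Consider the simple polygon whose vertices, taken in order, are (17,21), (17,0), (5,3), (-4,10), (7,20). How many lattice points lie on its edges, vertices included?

The number of boundary lattice points is Σ gcd(|Δx|,|Δy|) = gcd(0,21) + gcd(12,3) + gcd(9,7) + gcd(11,10) + gcd(10,1) = 21+3+1+1+1 = 27.

27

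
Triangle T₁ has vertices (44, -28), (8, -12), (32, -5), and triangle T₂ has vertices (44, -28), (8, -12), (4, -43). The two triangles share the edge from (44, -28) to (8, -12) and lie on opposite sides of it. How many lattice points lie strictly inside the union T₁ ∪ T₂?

905

The union is the simple quadrilateral with vertices (44, -28), (32, -5), (8, -12), (4, -43) in order.
The shoelace formula gives twice the area as |(44·(-5) − 32·(-28)) + (32·(-12) − 8·(-5)) + (8·(-43) − 4·(-12)) + (4·(-28) − 44·(-43))| = 1816, so the area is 908.
Summing gcd(|Δx|,|Δy|) over the edges gives the boundary count: gcd(12,23) + gcd(24,7) + gcd(4,31) + gcd(40,15) = 1+1+1+5 = 8.
By Pick's theorem I = A − B/2 + 1 = 908 − 8/2 + 1 = 905.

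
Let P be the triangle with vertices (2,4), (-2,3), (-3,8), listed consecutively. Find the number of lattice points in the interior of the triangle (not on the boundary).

10

By the shoelace formula, twice the signed area is |(2·3 − (-2)·4) + ((-2)·8 − (-3)·3) + ((-3)·4 − 2·8)| = 21, so the area is 21/2.
Along each edge there are gcd(|Δx|,|Δy|)+1 lattice points, so counting each shared vertex once the boundary has gcd(4,1) + gcd(1,5) + gcd(5,4) = 1+1+1 = 3.
Pick's theorem gives I = A − B/2 + 1 = 21/2 − 3/2 + 1 = 10.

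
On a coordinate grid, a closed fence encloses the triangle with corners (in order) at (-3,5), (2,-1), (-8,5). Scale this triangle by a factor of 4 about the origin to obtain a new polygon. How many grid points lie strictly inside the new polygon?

The shoelace formula gives twice the area as |[(-3)·(-1) − 2·5] + [2·5 − (-8)·(-1)] + [(-8)·5 − (-3)·5]| = 30, so the area is 15.
The number of boundary lattice points is Σ gcd(|Δx|,|Δy|) = gcd(5,6) + gcd(10,6) + gcd(5,0) = 1+2+5 = 8.
Scaling by 4 multiplies the area by 4² = 16 (so the new area is 240) and multiplies the boundary lattice-point count by 4, giving 32.
By Pick's theorem, the interior count of the dilated polygon is 240 − 32/2 + 1 = 225.

225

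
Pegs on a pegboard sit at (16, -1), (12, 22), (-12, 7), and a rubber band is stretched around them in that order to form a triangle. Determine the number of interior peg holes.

303

The shoelace formula gives twice the area as |(16·22 − 12·(-1)) + (12·7 − (-12)·22) + ((-12)·(-1) − 16·7)| = 612, so the area is 306.
The number of boundary lattice points is Σ gcd(|Δx|,|Δy|) = gcd(4,23) + gcd(24,15) + gcd(28,8) = 1+3+4 = 8.
By Pick's theorem A = I + B/2 − 1, so I = 306 − 8/2 + 1 = 303.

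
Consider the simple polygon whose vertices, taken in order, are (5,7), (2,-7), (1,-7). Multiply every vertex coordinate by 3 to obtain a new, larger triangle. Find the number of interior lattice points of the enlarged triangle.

58

The shoelace formula gives twice the area as |[5·(-7) − 2·7] + [2·(-7) − 1·(-7)] + [1·7 − 5·(-7)]| = 14, so the area is 7.
Along each edge there are gcd(|Δx|,|Δy|)+1 lattice points, so counting each shared vertex once the boundary has gcd(3,14) + gcd(1,0) + gcd(4,14) = 1+1+2 = 4.
Scaling by 3 multiplies the area by 3² = 9 (so the new area is 63) and multiplies the boundary lattice-point count by 3, giving 12.
By Pick's theorem, the interior count of the dilated polygon is 63 − 12/2 + 1 = 58.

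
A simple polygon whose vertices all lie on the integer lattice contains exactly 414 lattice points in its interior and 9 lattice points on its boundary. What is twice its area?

By Pick's theorem, A = I + B/2 − 1 = 414 + 9/2 − 1 = 835/2.
Hence 2A = 835.

835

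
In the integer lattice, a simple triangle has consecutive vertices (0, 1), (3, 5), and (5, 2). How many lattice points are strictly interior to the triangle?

Using the shoelace formula, 2A = |(0·5 − 3·1) + (3·2 − 5·5) + (5·1 − 0·2)| = 17, so the area is 8.5.
Along each edge there are gcd(|Δx|,|Δy|)+1 lattice points, so counting each shared vertex once the boundary has gcd(3,4) + gcd(2,3) + gcd(5,1) = 1+1+1 = 3.
By Pick's theorem A = I + B/2 − 1, so I = 8.5 − 3/2 + 1 = 8.

8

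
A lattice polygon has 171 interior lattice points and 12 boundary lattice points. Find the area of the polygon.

176

Pick's theorem states A = I + B/2 − 1, so A = 171 + 12/2 − 1 = 176.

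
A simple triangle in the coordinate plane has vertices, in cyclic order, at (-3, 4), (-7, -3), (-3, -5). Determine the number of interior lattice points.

13

Using the shoelace formula, 2A = |[(-3)·(-3) − (-7)·4] + [(-7)·(-5) − (-3)·(-3)] + [(-3)·4 − (-3)·(-5)]| = 36, so the area is 18.
Along each edge there are gcd(|Δx|,|Δy|)+1 lattice points, so counting each shared vertex once the boundary has gcd(4,7) + gcd(4,2) + gcd(0,9) = 1+2+9 = 12.
Pick's theorem gives I = A − B/2 + 1 = 18 − 12/2 + 1 = 13.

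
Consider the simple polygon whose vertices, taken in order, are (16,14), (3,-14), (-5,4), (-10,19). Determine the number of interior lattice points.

By the shoelace formula, twice the signed area is |[16·(-14) − 3·14] + [3·4 − (-5)·(-14)] + [(-5)·19 − (-10)·4] + [(-10)·14 − 16·19]| = 823, so the area is 411.5.
The number of boundary lattice points is Σ gcd(|Δx|,|Δy|) = gcd(13,28) + gcd(8,18) + gcd(5,15) + gcd(26,5) = 1+2+5+1 = 9.
By Pick's theorem A = I + B/2 − 1, so I = 411.5 − 9/2 + 1 = 408.

408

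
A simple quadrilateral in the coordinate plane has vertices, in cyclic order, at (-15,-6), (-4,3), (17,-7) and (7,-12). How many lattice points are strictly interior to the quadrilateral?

231

Using the shoelace formula, 2A = |((-15)·3 − (-4)·(-6)) + ((-4)·(-7) − 17·3) + (17·(-12) − 7·(-7)) + (7·(-6) − (-15)·(-12))| = 469, so the area is 234.5.
The number of boundary lattice points is Σ gcd(|Δx|,|Δy|) = gcd(11,9) + gcd(21,10) + gcd(10,5) + gcd(22,6) = 1+1+5+2 = 9.
Pick's theorem gives I = A − B/2 + 1 = 234.5 − 9/2 + 1 = 231.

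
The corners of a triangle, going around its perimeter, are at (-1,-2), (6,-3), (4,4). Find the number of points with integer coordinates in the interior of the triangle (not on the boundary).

The shoelace formula gives twice the area as |[(-1)·(-3) − 6·(-2)] + [6·4 − 4·(-3)] + [4·(-2) − (-1)·4]| = 47, so the area is 47/2.
The number of boundary lattice points is Σ gcd(|Δx|,|Δy|) = gcd(7,1) + gcd(2,7) + gcd(5,6) = 1+1+1 = 3.
Pick's theorem gives I = A − B/2 + 1 = 47/2 − 3/2 + 1 = 23.

23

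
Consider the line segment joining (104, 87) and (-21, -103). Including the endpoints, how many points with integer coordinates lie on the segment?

6

The number of lattice points on a segment between lattice points is gcd(|Δx|,|Δy|) + 1 = gcd(125,190) + 1 = 5 + 1 = 6.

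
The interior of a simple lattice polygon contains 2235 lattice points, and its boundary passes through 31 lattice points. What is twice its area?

By Pick's theorem, A = I + B/2 − 1 = 2235 + 31/2 − 1 = 4499/2.
Hence 2A = 4499.

4499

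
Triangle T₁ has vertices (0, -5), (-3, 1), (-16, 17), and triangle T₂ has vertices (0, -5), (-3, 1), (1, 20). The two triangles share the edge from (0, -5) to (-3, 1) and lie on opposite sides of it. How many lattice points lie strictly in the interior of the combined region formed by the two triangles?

54

The union is the simple quadrilateral with vertices (0, -5), (-16, 17), (-3, 1), (1, 20) in order.
By the shoelace formula, twice the signed area is |(0·17 − (-16)·(-5)) + ((-16)·1 − (-3)·17) + ((-3)·20 − 1·1) + (1·(-5) − 0·20)| = 111, so the area is 55.5.
The number of boundary lattice points is Σ gcd(|Δx|,|Δy|) = gcd(16,22) + gcd(13,16) + gcd(4,19) + gcd(1,25) = 2+1+1+1 = 5.
By Pick's theorem I = A − B/2 + 1 = 55.5 − 5/2 + 1 = 54.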